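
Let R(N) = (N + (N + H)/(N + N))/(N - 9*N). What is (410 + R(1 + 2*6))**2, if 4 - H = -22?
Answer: 7267733001/43264 ≈ 1.6799e+5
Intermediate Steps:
H = 26 (H = 4 - 1*(-22) = 4 + 22 = 26)
R(N) = -(N + (26 + N)/(2*N))/(8*N) (R(N) = (N + (N + 26)/(N + N))/(N - 9*N) = (N + (26 + N)/((2*N)))/((-8*N)) = (N + (26 + N)*(1/(2*N)))*(-1/(8*N)) = (N + (26 + N)/(2*N))*(-1/(8*N)) = -(N + (26 + N)/(2*N))/(8*N))
(410 + R(1 + 2*6))**2 = (410 + (-26 - (1 + 2*6) - 2*(1 + 2*6)**2)/(16*(1 + 2*6)**2))**2 = (410 + (-26 - (1 + 12) - 2*(1 + 12)**2)/(16*(1 + 12)**2))**2 = (410 + (1/16)*(-26 - 1*13 - 2*13**2)/13**2)**2 = (410 + (1/16)*(1/169)*(-26 - 13 - 2*169))**2 = (410 + (1/16)*(1/169)*(-26 - 13 - 338))**2 = (410 + (1/16)*(1/169)*(-377))**2 = (410 - 29/208)**2 = (85251/208)**2 = 7267733001/43264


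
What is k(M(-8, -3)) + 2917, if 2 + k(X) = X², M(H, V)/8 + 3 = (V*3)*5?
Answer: 150371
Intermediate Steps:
M(H, V) = -24 + 120*V (M(H, V) = -24 + 8*((V*3)*5) = -24 + 8*((3*V)*5) = -24 + 8*(15*V) = -24 + 120*V)
k(X) = -2 + X²
k(M(-8, -3)) + 2917 = (-2 + (-24 + 120*(-3))²) + 2917 = (-2 + (-24 - 360)²) + 2917 = (-2 + (-384)²) + 2917 = (-2 + 147456) + 2917 = 147454 + 2917 = 150371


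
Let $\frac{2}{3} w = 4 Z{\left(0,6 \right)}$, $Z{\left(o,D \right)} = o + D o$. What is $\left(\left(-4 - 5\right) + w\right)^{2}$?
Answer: $81$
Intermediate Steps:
$w = 0$ ($w = \frac{3 \cdot 4 \cdot 0 \left(1 + 6\right)}{2} = \frac{3 \cdot 4 \cdot 0 \cdot 7}{2} = \frac{3 \cdot 4 \cdot 0}{2} = \frac{3}{2} \cdot 0 = 0$)
$\left(\left(-4 - 5\right) + w\right)^{2} = \left(\left(-4 - 5\right) + 0\right)^{2} = \left(-9 + 0\right)^{2} = \left(-9\right)^{2} = 81$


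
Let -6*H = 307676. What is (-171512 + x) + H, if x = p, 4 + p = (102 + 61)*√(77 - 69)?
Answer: -668386/3 + 326*√2 ≈ -2.2233e+5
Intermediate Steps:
H = -153838/3 (H = -⅙*307676 = -153838/3 ≈ -51279.)
p = -4 + 326*√2 (p = -4 + (102 + 61)*√(77 - 69) = -4 + 163*√8 = -4 + 163*(2*√2) = -4 + 326*√2 ≈ 457.03)
x = -4 + 326*√2 ≈ 457.03
(-171512 + x) + H = (-171512 + (-4 + 326*√2)) - 153838/3 = (-171516 + 326*√2) - 153838/3 = -668386/3 + 326*√2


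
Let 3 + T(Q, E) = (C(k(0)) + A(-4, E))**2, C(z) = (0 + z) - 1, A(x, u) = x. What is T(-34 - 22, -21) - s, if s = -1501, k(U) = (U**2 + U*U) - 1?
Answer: 1534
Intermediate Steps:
k(U) = -1 + 2*U**2 (k(U) = (U**2 + U**2) - 1 = 2*U**2 - 1 = -1 + 2*U**2)
C(z) = -1 + z (C(z) = z - 1 = -1 + z)
T(Q, E) = 33 (T(Q, E) = -3 + ((-1 + (-1 + 2*0**2)) - 4)**2 = -3 + ((-1 + (-1 + 2*0)) - 4)**2 = -3 + ((-1 + (-1 + 0)) - 4)**2 = -3 + ((-1 - 1) - 4)**2 = -3 + (-2 - 4)**2 = -3 + (-6)**2 = -3 + 36 = 33)
T(-34 - 22, -21) - s = 33 - 1*(-1501) = 33 + 1501 = 1534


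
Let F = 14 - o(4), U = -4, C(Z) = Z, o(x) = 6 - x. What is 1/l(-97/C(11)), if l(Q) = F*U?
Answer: -1/48 ≈ -0.020833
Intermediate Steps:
F = 12 (F = 14 - (6 - 1*4) = 14 - (6 - 4) = 14 - 1*2 = 14 - 2 = 12)
l(Q) = -48 (l(Q) = 12*(-4) = -48)
1/l(-97/C(11)) = 1/(-48) = -1/48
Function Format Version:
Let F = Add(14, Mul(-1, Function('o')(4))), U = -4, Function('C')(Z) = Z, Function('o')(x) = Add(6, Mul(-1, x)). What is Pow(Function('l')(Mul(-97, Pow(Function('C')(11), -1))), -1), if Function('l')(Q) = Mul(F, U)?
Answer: Rational(-1, 48) ≈ -0.020833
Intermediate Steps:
F = 12 (F = Add(14, Mul(-1, Add(6, Mul(-1, 4)))) = Add(14, Mul(-1, Add(6, -4))) = Add(14, Mul(-1, 2)) = Add(14, -2) = 12)
Function('l')(Q) = -48 (Function('l')(Q) = Mul(12, -4) = -48)
Pow(Function('l')(Mul(-97, Pow(Function('C')(11), -1))), -1) = Pow(-48, -1) = Rational(-1, 48)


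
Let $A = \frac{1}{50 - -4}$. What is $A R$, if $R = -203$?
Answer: $- \frac{203}{54} \approx -3.7593$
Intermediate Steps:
$A = \frac{1}{54}$ ($A = \frac{1}{50 + 4} = \frac{1}{54} \approx 0.018519$)
$A R = \frac{1}{54} \left(-203\right) = - \frac{203}{54}$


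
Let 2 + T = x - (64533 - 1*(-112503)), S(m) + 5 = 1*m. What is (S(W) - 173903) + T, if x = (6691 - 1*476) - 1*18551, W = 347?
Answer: -362935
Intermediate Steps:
x = -12336 (x = (6691 - 476) - 18551 = 6215 - 18551 = -12336)
S(m) = -5 + m (S(m) = -5 + 1*m = -5 + m)
T = -189374 (T = -2 + (-12336 - (64533 - 1*(-112503))) = -2 + (-12336 - (64533 + 112503)) = -2 + (-12336 - 1*177036) = -2 + (-12336 - 177036) = -2 - 189372 = -189374)
(S(W) - 173903) + T = ((-5 + 347) - 173903) - 189374 = (342 - 173903) - 189374 = -173561 - 189374 = -362935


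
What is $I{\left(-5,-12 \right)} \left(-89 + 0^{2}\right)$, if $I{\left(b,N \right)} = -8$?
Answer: $712$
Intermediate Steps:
$I{\left(-5,-12 \right)} \left(-89 + 0^{2}\right) = - 8 \left(-89 + 0^{2}\right) = - 8 \left(-89 + 0\right) = \left(-8\right) \left(-89\right) = 712$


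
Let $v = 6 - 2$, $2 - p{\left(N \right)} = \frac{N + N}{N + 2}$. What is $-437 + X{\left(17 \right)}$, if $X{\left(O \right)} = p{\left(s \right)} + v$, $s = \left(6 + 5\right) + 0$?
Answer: $- \frac{5625}{13} \approx -432.69$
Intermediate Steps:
$s = 11$ ($s = 11 + 0 = 11$)
$p{\left(N \right)} = 2 - \frac{2 N}{2 + N}$ ($p{\left(N \right)} = 2 - \frac{N + N}{N + 2} = 2 - \frac{2 N}{2 + N}$)
$v = 4$ ($v = 6 - 2 = 4$)
$X{\left(O \right)} = \frac{56}{13}$ ($X{\left(O \right)} = \frac{4}{2 + 11} + 4 = \frac{4}{13} + 4 = \frac{56}{13}$)
$-437 + X{\left(17 \right)} = -437 + \frac{56}{13} = - \frac{5625}{13}$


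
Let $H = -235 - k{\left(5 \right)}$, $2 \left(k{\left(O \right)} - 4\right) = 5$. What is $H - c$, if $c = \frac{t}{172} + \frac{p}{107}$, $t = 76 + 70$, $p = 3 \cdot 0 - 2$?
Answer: $- \frac{1114961}{4601} \approx -242.33$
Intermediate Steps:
$p = -2$ ($p = 0 - 2 = -2$)
$t = 146$
$k{\left(O \right)} = \frac{13}{2}$ ($k{\left(O \right)} = 4 + \frac{1}{2} \cdot 5 = 4 + \frac{5}{2} = \frac{13}{2}$)
$c = \frac{7639}{9202}$ ($c = \frac{146}{172} - \frac{2}{107} = 146 \cdot \frac{1}{172} - \frac{2}{107} = \frac{73}{86} - \frac{2}{107} = \frac{7639}{9202} \approx 0.83015$)
$H = - \frac{483}{2}$ ($H = -235 - \frac{13}{2} = - \frac{483}{2} \approx -241.5$)
$H - c = - \frac{483}{2} - \frac{7639}{9202} = - \frac{1114961}{4601}$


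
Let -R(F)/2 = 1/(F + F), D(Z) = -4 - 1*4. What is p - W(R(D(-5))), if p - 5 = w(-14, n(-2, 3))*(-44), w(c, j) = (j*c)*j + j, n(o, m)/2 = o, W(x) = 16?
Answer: 10021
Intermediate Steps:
D(Z) = -8 (D(Z) = -4 - 4 = -8)
R(F) = -1/F (R(F) = -2/(F + F) = -2*1/(2*F) = -1/F)
n(o, m) = 2*o
w(c, j) = j + c*j**2 (w(c, j) = (c*j)*j + j = c*j**2 + j = j + c*j**2)
p = 10037 (p = 5 + ((2*(-2))*(1 - 28*(-2)))*(-44) = 5 - 4*(1 - 14*(-4))*(-44) = 5 - 4*(1 + 56)*(-44) = 5 - 4*57*(-44) = 5 - 228*(-44) = 5 + 10032 = 10037)
p - W(R(D(-5))) = 10037 - 1*16 = 10037 - 16 = 10021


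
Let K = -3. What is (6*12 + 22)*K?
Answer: -282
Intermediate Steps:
(6*12 + 22)*K = (6*12 + 22)*(-3) = (72 + 22)*(-3) = 94*(-3) = -282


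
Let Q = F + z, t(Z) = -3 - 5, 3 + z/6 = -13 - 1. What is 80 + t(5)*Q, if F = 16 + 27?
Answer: 552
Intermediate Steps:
z = -102 (z = -18 + 6*(-13 - 1) = -18 + 6*(-14) = -18 - 84 = -102)
F = 43
t(Z) = -8
Q = -59 (Q = 43 - 102 = -59)
80 + t(5)*Q = 80 - 8*(-59) = 80 + 472 = 552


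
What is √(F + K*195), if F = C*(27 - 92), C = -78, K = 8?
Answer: √6630 ≈ 81.425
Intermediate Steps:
F = 5070 (F = -78*(27 - 92) = -78*(-65) = 5070)
√(F + K*195) = √(5070 + 8*195) = √(5070 + 1560) = √6630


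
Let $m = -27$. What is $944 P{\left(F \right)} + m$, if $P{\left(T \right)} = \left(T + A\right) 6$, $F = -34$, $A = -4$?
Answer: $-215259$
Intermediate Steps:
$P{\left(T \right)} = -24 + 6 T$ ($P{\left(T \right)} = \left(T - 4\right) 6 = \left(-4 + T\right) 6 = -24 + 6 T$)
$944 P{\left(F \right)} + m = 944 \left(-24 + 6 \left(-34\right)\right) - 27 = 944 \left(-24 - 204\right) - 27 = 944 \left(-228\right) - 27 = -215232 - 27 = -215259$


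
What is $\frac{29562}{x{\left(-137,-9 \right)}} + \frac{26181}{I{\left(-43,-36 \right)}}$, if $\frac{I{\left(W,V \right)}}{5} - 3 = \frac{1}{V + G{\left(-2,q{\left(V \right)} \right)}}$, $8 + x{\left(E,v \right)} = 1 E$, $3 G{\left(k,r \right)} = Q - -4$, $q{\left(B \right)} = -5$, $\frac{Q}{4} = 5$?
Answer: $\frac{18805326}{12035} \approx 1562.6$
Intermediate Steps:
$Q = 20$ ($Q = 4 \cdot 5 = 20$)
$G{\left(k,r \right)} = 8$ ($G{\left(k,r \right)} = \frac{20 - -4}{3} = \frac{20 + 4}{3} = \frac{1}{3} \cdot 24 = 8$)
$x{\left(E,v \right)} = -8 + E$ ($x{\left(E,v \right)} = -8 + 1 E = -8 + E$)
$I{\left(W,V \right)} = 15 + \frac{5}{8 + V}$ ($I{\left(W,V \right)} = 15 + \frac{5}{V + 8} = 15 + \frac{5}{8 + V}$)
$\frac{29562}{x{\left(-137,-9 \right)}} + \frac{26181}{I{\left(-43,-36 \right)}} = \frac{29562}{-8 - 137} + \frac{26181}{5 \frac{1}{8 - 36} \left(25 + 3 \left(-36\right)\right)} = \frac{29562}{-145} + \frac{26181}{5 \frac{1}{-28} \left(25 - 108\right)} = 29562 \left(- \frac{1}{145}\right) + \frac{26181}{5 \left(- \frac{1}{28}\right) \left(-83\right)} = - \frac{29562}{145} + \frac{26181}{\frac{415}{28}} = - \frac{29562}{145} + 26181 \cdot \frac{28}{415} = - \frac{29562}{145} + \frac{733068}{415} = \frac{18805326}{12035}$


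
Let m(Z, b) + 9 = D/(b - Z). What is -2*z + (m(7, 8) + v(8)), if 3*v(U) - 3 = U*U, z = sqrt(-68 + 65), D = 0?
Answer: 40/3 - 2*I*sqrt(3) ≈ 13.333 - 3.4641*I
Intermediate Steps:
z = I*sqrt(3) (z = sqrt(-3) = I*sqrt(3) ≈ 1.732*I)
m(Z, b) = -9 (m(Z, b) = -9 + 0/(b - Z) = -9 + 0 = -9)
v(U) = 1 + U**2/3 (v(U) = 1 + (U*U)/3 = 1 + U**2/3)
-2*z + (m(7, 8) + v(8)) = -2*I*sqrt(3) + (-9 + (1 + (1/3)*8**2)) = -2*I*sqrt(3) + (-9 + (1 + (1/3)*64)) = -2*I*sqrt(3) + (-9 + (1 + 64/3)) = -2*I*sqrt(3) + (-9 + 67/3) = -2*I*sqrt(3) + 40/3 = 40/3 - 2*I*sqrt(3)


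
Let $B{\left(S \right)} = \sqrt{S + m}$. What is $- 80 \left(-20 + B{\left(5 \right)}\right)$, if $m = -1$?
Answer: $1440$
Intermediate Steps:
$B{\left(S \right)} = \sqrt{-1 + S}$ ($B{\left(S \right)} = \sqrt{S - 1} = \sqrt{-1 + S}$)
$- 80 \left(-20 + B{\left(5 \right)}\right) = - 80 \left(-20 + \sqrt{-1 + 5}\right) = - 80 \left(-20 + \sqrt{4}\right) = - 80 \left(-20 + 2\right) = \left(-80\right) \left(-18\right) = 1440$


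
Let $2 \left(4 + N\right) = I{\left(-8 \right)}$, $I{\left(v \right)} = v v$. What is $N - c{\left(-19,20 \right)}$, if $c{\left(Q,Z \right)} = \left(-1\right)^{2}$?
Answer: $27$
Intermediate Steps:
$I{\left(v \right)} = v^{2}$
$c{\left(Q,Z \right)} = 1$
$N = 28$ ($N = -4 + \frac{\left(-8\right)^{2}}{2} = -4 + \frac{1}{2} \cdot 64 = -4 + 32 = 28$)
$N - c{\left(-19,20 \right)} = 28 - 1 = 27$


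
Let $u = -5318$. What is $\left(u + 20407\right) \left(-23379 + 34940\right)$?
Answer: $174443929$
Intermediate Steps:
$\left(u + 20407\right) \left(-23379 + 34940\right) = \left(-5318 + 20407\right) \left(-23379 + 34940\right) = 15089 \cdot 11561 = 174443929$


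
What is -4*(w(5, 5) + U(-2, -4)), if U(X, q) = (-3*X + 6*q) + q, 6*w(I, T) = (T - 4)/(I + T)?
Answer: 1319/15 ≈ 87.933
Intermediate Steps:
w(I, T) = (-4 + T)/(6*(I + T)) (w(I, T) = ((T - 4)/(I + T))/6 = ((-4 + T)/(I + T))/6 = (-4 + T)/(6*(I + T)))
U(X, q) = -3*X + 7*q
-4*(w(5, 5) + U(-2, -4)) = -4*((-4 + 5)/(6*(5 + 5)) + (-3*(-2) + 7*(-4))) = -4*((⅙)*1/10 + (6 - 28)) = -4*((⅙)*(⅒)*1 - 22) = -4*(1/60 - 22) = -4*(-1319/60) = 1319/15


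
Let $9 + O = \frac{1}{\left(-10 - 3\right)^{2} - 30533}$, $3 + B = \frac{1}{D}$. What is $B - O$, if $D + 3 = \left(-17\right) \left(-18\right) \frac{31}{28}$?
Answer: $\frac{856876781}{142741164} \approx 6.003$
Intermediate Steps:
$D = \frac{4701}{14}$ ($D = -3 + \left(-17\right) \left(-18\right) \frac{31}{28} = -3 + 306 \cdot 31 \cdot \frac{1}{28} = -3 + 306 \cdot \frac{31}{28} = -3 + \frac{4743}{14} = \frac{4701}{14} \approx 335.79$)
$B = - \frac{14089}{4701}$ ($B = -3 + \frac{1}{\frac{4701}{14}} = -3 + \frac{14}{4701} = - \frac{14089}{4701} \approx -2.997$)
$O = - \frac{273277}{30364}$ ($O = -9 + \frac{1}{\left(-10 - 3\right)^{2} - 30533} = -9 + \frac{1}{\left(-13\right)^{2} - 30533} = -9 + \frac{1}{169 - 30533} = -9 + \frac{1}{-30364} = -9 - \frac{1}{30364} = - \frac{273277}{30364} \approx -9.0$)
$B - O = - \frac{14089}{4701} - - \frac{273277}{30364} = - \frac{14089}{4701} + \frac{273277}{30364} = \frac{856876781}{142741164}$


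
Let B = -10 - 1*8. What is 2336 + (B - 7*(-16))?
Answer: 2430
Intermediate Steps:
B = -18 (B = -10 - 8 = -18)
2336 + (B - 7*(-16)) = 2336 + (-18 - 7*(-16)) = 2336 + (-18 + 112) = 2336 + 94 = 2430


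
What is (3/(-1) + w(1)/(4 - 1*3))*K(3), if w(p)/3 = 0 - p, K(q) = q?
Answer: -18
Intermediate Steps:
w(p) = -3*p (w(p) = 3*(0 - p) = 3*(-p) = -3*p)
(3/(-1) + w(1)/(4 - 1*3))*K(3) = (3/(-1) + (-3*1)/(4 - 1*3))*3 = (3*(-1) - 3/(4 - 3))*3 = (-3 - 3/1)*3 = (-3 - 3*1)*3 = (-3 - 3)*3 = -6*3 = -18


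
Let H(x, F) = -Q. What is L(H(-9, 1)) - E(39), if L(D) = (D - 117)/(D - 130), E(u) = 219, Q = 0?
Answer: -2181/10 ≈ -218.10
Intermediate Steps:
H(x, F) = 0 (H(x, F) = -1*0 = 0)
L(D) = (-117 + D)/(-130 + D)
L(H(-9, 1)) - E(39) = (-117 + 0)/(-130 + 0) - 1*219 = -117/(-130) - 219 = -1/130*(-117) - 219 = 9/10 - 219 = -2181/10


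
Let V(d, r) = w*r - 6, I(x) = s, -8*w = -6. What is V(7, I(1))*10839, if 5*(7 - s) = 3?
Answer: -65034/5 ≈ -13007.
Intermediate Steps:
w = 3/4 (w = -1/8*(-6) = 3/4 ≈ 0.75000)
s = 32/5 (s = 7 - 1/5*3 = 7 - 3/5 = 32/5 ≈ 6.4000)
I(x) = 32/5
V(d, r) = -6 + 3*r/4 (V(d, r) = 3*r/4 - 6 = -6 + 3*r/4)
V(7, I(1))*10839 = (-6 + (3/4)*(32/5))*10839 = (-6 + 24/5)*10839 = -6/5*10839 = -65034/5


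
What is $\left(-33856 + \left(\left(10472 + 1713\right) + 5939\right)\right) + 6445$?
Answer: $-9287$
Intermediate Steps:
$\left(-33856 + \left(\left(10472 + 1713\right) + 5939\right)\right) + 6445 = \left(-33856 + \left(12185 + 5939\right)\right) + 6445 = \left(-33856 + 18124\right) + 6445 = -15732 + 6445 = -9287$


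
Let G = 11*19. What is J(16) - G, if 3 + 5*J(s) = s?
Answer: -1032/5 ≈ -206.40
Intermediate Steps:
G = 209
J(s) = -⅗ + s/5
J(16) - G = (-⅗ + (⅕)*16) - 1*209 = (-⅗ + 16/5) - 209 = 13/5 - 209 = -1032/5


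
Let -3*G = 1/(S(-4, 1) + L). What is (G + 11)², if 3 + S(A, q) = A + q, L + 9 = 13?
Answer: 4489/36 ≈ 124.69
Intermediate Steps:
L = 4 (L = -9 + 13 = 4)
S(A, q) = -3 + A + q (S(A, q) = -3 + (A + q) = -3 + A + q)
G = ⅙ (G = -1/(3*((-3 - 4 + 1) + 4)) = -1/(3*(-6 + 4)) = -⅓/(-2) = -⅓*(-½) = ⅙ ≈ 0.16667)
(G + 11)² = (⅙ + 11)² = (67/6)² = 4489/36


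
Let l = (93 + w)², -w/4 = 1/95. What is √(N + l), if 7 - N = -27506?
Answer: √326291386/95 ≈ 190.14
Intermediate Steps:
w = -4/95 ≈ -0.042105
N = 27513 (N = 7 - 1*(-27506) = 7 + 27506 = 27513)
l = 77986561/9025 (l = (93 - 4/95)² = (8831/95)² = 77986561/9025 ≈ 8641.2)
√(N + l) = √(27513 + 77986561/9025) = √(326291386/9025) = √326291386/95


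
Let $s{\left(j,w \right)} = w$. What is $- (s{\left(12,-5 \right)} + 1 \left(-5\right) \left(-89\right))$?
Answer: $-440$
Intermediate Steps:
$- (s{\left(12,-5 \right)} + 1 \left(-5\right) \left(-89\right)) = - (-5 + 1 \left(-5\right) \left(-89\right)) = - (-5 - -445) = - (-5 + 445) = \left(-1\right) 440 = -440$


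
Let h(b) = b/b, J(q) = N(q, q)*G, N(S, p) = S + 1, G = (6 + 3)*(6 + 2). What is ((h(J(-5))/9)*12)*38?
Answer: 152/3 ≈ 50.667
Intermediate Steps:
G = 72 (G = 9*8 = 72)
N(S, p) = 1 + S
J(q) = 72 + 72*q (J(q) = (1 + q)*72 = 72 + 72*q)
h(b) = 1
((h(J(-5))/9)*12)*38 = ((1/9)*12)*38 = ((1*(⅑))*12)*38 = ((⅑)*12)*38 = (4/3)*38 = 152/3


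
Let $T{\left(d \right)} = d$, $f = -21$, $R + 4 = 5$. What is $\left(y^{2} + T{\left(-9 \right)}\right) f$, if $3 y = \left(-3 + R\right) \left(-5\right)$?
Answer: $- \frac{133}{3} \approx -44.333$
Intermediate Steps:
$R = 1$ ($R = -4 + 5 = 1$)
$y = \frac{10}{3}$ ($y = \frac{\left(-3 + 1\right) \left(-5\right)}{3} = \frac{\left(-2\right) \left(-5\right)}{3} = \frac{1}{3} \cdot 10 = \frac{10}{3} \approx 3.3333$)
$\left(y^{2} + T{\left(-9 \right)}\right) f = \left(\left(\frac{10}{3}\right)^{2} - 9\right) \left(-21\right) = \left(\frac{100}{9} - 9\right) \left(-21\right) = \frac{19}{9} \left(-21\right) = - \frac{133}{3}$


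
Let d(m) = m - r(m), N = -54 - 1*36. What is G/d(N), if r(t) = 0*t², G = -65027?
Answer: 65027/90 ≈ 722.52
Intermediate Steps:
N = -90 (N = -54 - 36 = -90)
r(t) = 0
d(m) = m (d(m) = m - 1*0 = m + 0 = m)
G/d(N) = -65027/(-90) = -65027*(-1/90) = 65027/90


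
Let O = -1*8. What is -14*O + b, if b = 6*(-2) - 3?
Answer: 97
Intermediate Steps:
O = -8
b = -15 (b = -12 - 3 = -15)
-14*O + b = -14*(-8) - 15 = 112 - 15 = 97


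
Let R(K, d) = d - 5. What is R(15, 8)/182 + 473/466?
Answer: 21871/21203 ≈ 1.0315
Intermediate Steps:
R(K, d) = -5 + d
R(15, 8)/182 + 473/466 = (-5 + 8)/182 + 473/466 = 3*(1/182) + 473*(1/466) = 3/182 + 473/466 = 21871/21203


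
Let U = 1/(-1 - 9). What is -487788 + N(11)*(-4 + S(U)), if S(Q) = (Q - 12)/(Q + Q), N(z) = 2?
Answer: -487675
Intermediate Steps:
U = -1/10 (U = 1/(-10) = -1/10 ≈ -0.10000)
S(Q) = (-12 + Q)/(2*Q) (S(Q) = (-12 + Q)/((2*Q)) = (-12 + Q)*(1/(2*Q)) = (-12 + Q)/(2*Q))
-487788 + N(11)*(-4 + S(U)) = -487788 + 2*(-4 + (-12 - 1/10)/(2*(-1/10))) = -487788 + 2*(-4 + (1/2)*(-10)*(-121/10)) = -487788 + 2*(-4 + 121/2) = -487788 + 2*(113/2) = -487788 + 113 = -487675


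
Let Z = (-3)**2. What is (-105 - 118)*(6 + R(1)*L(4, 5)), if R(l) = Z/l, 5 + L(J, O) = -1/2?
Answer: 19401/2 ≈ 9700.5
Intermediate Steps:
Z = 9
L(J, O) = -11/2 (L(J, O) = -5 - 1/2 = -11/2)
R(l) = 9/l
(-105 - 118)*(6 + R(1)*L(4, 5)) = (-105 - 118)*(6 + (9/1)*(-11/2)) = -223*(6 + (9*1)*(-11/2)) = -223*(6 + 9*(-11/2)) = -223*(6 - 99/2) = -223*(-87/2) = 19401/2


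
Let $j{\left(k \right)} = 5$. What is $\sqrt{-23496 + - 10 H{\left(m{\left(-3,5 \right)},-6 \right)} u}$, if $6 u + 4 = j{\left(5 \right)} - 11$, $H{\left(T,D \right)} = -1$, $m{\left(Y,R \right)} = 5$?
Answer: $\frac{i \sqrt{211614}}{3} \approx 153.34 i$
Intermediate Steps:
$u = - \frac{5}{3}$ ($u = - \frac{2}{3} + \frac{5 - 11}{6} = - \frac{2}{3} + \frac{1}{6} \left(-6\right) = - \frac{2}{3} - 1 = - \frac{5}{3} \approx -1.6667$)
$\sqrt{-23496 + - 10 H{\left(m{\left(-3,5 \right)},-6 \right)} u} = \sqrt{-23496 + \left(-10\right) \left(-1\right) \left(- \frac{5}{3}\right)} = \sqrt{-23496 + 10 \left(- \frac{5}{3}\right)} = \sqrt{-23496 - \frac{50}{3}} = \sqrt{- \frac{70538}{3}} = \frac{i \sqrt{211614}}{3}$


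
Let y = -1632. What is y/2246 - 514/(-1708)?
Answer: -408253/959042 ≈ -0.42569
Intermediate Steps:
y/2246 - 514/(-1708) = -1632/2246 - 514/(-1708) = -1632*1/2246 - 514*(-1/1708) = -816/1123 + 257/854 = -408253/959042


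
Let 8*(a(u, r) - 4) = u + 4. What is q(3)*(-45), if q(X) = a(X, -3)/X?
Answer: -585/8 ≈ -73.125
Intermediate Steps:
a(u, r) = 9/2 + u/8 (a(u, r) = 4 + (u + 4)/8 = 4 + (4 + u)/8 = 4 + (1/2 + u/8) = 9/2 + u/8)
q(X) = (9/2 + X/8)/X
q(3)*(-45) = ((1/8)*(36 + 3)/3)*(-45) = ((1/8)*(1/3)*39)*(-45) = (13/8)*(-45) = -585/8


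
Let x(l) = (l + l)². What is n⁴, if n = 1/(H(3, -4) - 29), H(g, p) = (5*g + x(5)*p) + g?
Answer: 1/28534304241 ≈ 3.5046e-11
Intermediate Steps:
x(l) = 4*l² (x(l) = (2*l)² = 4*l²)
H(g, p) = 6*g + 100*p (H(g, p) = (5*g + (4*5²)*p) + g = (5*g + (4*25)*p) + g = (5*g + 100*p) + g = 6*g + 100*p)
n = -1/411 (n = 1/((6*3 + 100*(-4)) - 29) = 1/((18 - 400) - 29) = 1/(-382 - 29) = 1/(-411) = -1/411 ≈ -0.0024331)
n⁴ = (-1/411)⁴ = 1/28534304241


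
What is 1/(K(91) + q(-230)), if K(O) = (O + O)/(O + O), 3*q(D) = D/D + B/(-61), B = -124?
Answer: 183/368 ≈ 0.49728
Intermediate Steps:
q(D) = 185/183 (q(D) = (D/D - 124/(-61))/3 = (1 - 124*(-1/61))/3 = (1 + 124/61)/3 = (1/3)*(185/61) = 185/183)
K(O) = 1 (K(O) = (2*O)/((2*O)) = (2*O)*(1/(2*O)) = 1)
1/(K(91) + q(-230)) = 1/(1 + 185/183) = 1/(368/183) = 183/368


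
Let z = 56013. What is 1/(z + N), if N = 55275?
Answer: 1/111288 ≈ 8.9857e-6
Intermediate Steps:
1/(z + N) = 1/(56013 + 55275) = 1/111288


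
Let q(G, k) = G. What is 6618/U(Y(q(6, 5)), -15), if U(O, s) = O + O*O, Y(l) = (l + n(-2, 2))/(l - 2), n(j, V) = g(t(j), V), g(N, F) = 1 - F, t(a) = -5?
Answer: 35296/15 ≈ 2353.1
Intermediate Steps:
n(j, V) = 1 - V
Y(l) = (-1 + l)/(-2 + l) (Y(l) = (l + (1 - 1*2))/(l - 2) = (l + (1 - 2))/(-2 + l) = (l - 1)/(-2 + l) = (-1 + l)/(-2 + l))
U(O, s) = O + O²
6618/U(Y(q(6, 5)), -15) = 6618/((((-1 + 6)/(-2 + 6))*(1 + (-1 + 6)/(-2 + 6)))) = 6618/(((5/4)*(1 + 5/4))) = 6618/((((¼)*5)*(1 + (¼)*5))) = 6618/((5*(1 + 5/4)/4)) = 6618/(((5/4)*(9/4))) = 6618/(45/16) = 6618*(16/45) = 35296/15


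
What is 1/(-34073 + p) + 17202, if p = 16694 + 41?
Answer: 298248275/17338 ≈ 17202.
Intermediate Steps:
p = 16735
1/(-34073 + p) + 17202 = 1/(-34073 + 16735) + 17202 = 1/(-17338) + 17202 = -1/17338 + 17202 = 298248275/17338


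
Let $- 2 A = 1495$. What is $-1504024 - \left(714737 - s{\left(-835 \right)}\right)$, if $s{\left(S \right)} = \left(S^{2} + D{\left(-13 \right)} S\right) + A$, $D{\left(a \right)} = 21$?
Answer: $- \frac{3079637}{2} \approx -1.5398 \cdot 10^{6}$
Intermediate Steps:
$A = - \frac{1495}{2}$ ($A = \left(- \frac{1}{2}\right) 1495 = - \frac{1495}{2} \approx -747.5$)
$s{\left(S \right)} = - \frac{1495}{2} + S^{2} + 21 S$ ($s{\left(S \right)} = \left(S^{2} + 21 S\right) - \frac{1495}{2} = - \frac{1495}{2} + S^{2} + 21 S$)
$-1504024 - \left(714737 - s{\left(-835 \right)}\right) = -1504024 - \left(714737 - \left(- \frac{1495}{2} + \left(-835\right)^{2} + 21 \left(-835\right)\right)\right) = -1504024 - \left(714737 - \left(- \frac{1495}{2} + 697225 - 17535\right)\right) = -1504024 - \left(714737 - \frac{1357885}{2}\right) = -1504024 - \frac{71589}{2} = - \frac{3079637}{2}$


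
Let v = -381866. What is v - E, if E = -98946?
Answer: -282920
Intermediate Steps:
v - E = -381866 - 1*(-98946) = -381866 + 98946 = -282920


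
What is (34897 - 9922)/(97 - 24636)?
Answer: -24975/24539 ≈ -1.0178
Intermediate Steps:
(34897 - 9922)/(97 - 24636) = 24975/(-24539) = 24975*(-1/24539) = -24975/24539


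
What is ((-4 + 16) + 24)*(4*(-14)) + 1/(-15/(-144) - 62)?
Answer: -5989584/2971 ≈ -2016.0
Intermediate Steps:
((-4 + 16) + 24)*(4*(-14)) + 1/(-15/(-144) - 62) = (12 + 24)*(-56) + 1/(-15*(-1/144) - 62) = 36*(-56) + 1/(5/48 - 62) = -2016 + 1/(-2971/48) = -2016 - 48/2971 = -5989584/2971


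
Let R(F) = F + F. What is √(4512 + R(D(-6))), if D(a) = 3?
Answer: 3*√502 ≈ 67.216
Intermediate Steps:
R(F) = 2*F
√(4512 + R(D(-6))) = √(4512 + 2*3) = √(4512 + 6) = √4518 = 3*√502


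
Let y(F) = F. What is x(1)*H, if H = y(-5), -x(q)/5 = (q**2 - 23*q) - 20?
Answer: -1050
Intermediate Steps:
x(q) = 100 - 5*q**2 + 115*q (x(q) = -5*((q**2 - 23*q) - 20) = -5*(-20 + q**2 - 23*q) = 100 - 5*q**2 + 115*q)
H = -5
x(1)*H = (100 - 5*1**2 + 115*1)*(-5) = (100 - 5*1 + 115)*(-5) = (100 - 5 + 115)*(-5) = 210*(-5) = -1050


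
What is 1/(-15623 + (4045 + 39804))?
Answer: 1/28226 ≈ 3.5428e-5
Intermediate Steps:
1/(-15623 + (4045 + 39804)) = 1/(-15623 + 43849) = 1/28226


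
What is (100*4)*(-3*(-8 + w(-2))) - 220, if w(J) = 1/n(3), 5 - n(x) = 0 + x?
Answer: 8780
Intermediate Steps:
n(x) = 5 - x (n(x) = 5 - (0 + x) = 5 - x)
w(J) = ½ (w(J) = 1/(5 - 1*3) = 1/(5 - 3) = 1/2 = ½)
(100*4)*(-3*(-8 + w(-2))) - 220 = (100*4)*(-3*(-8 + ½)) - 220 = 400*(-3*(-15/2)) - 220 = 400*(45/2) - 220 = 9000 - 220 = 8780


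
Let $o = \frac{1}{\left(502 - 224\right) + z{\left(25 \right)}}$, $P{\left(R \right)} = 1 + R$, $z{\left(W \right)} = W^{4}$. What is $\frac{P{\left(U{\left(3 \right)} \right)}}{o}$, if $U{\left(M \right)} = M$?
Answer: $1563612$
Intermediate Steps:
$o = \frac{1}{390903}$ ($o = \frac{1}{\left(502 - 224\right) + 25^{4}} = \frac{1}{278 + 390625} = \frac{1}{390903} \approx 2.5582 \cdot 10^{-6}$)
$\frac{P{\left(U{\left(3 \right)} \right)}}{o} = \left(1 + 3\right) \frac{1}{\frac{1}{390903}} = 4 \cdot 390903 = 1563612$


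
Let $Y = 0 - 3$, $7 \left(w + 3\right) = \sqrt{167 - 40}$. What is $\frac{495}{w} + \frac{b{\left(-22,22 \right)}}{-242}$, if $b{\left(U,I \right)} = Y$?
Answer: $- \frac{4402047}{18997} - \frac{3465 \sqrt{127}}{314} \approx -356.08$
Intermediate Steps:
$w = -3 + \frac{\sqrt{127}}{7}$ ($w = -3 + \frac{\sqrt{167 - 40}}{7} = -3 + \frac{\sqrt{127}}{7} \approx -1.3901$)
$Y = -3$
$b{\left(U,I \right)} = -3$
$\frac{495}{w} + \frac{b{\left(-22,22 \right)}}{-242} = \frac{495}{-3 + \frac{\sqrt{127}}{7}} - \frac{3}{-242} = \frac{495}{-3 + \frac{\sqrt{127}}{7}} - - \frac{3}{242} = \frac{495}{-3 + \frac{\sqrt{127}}{7}} + \frac{3}{242} = \frac{3}{242} + \frac{495}{-3 + \frac{\sqrt{127}}{7}}$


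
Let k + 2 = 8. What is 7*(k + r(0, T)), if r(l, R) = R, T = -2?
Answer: 28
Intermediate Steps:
k = 6 (k = -2 + 8 = 6)
7*(k + r(0, T)) = 7*(6 - 2) = 7*4 = 28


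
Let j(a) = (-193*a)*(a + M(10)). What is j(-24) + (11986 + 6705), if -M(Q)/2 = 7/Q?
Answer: -494809/5 ≈ -98962.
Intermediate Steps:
M(Q) = -14/Q
j(a) = -193*a*(-7/5 + a) (j(a) = (-193*a)*(a - 14/10) = (-193*a)*(a - 14*1/10) = (-193*a)*(a - 7/5) = (-193*a)*(-7/5 + a) = -193*a*(-7/5 + a))
j(-24) + (11986 + 6705) = (193/5)*(-24)*(7 - 5*(-24)) + (11986 + 6705) = (193/5)*(-24)*(7 + 120) + 18691 = (193/5)*(-24)*127 + 18691 = -588264/5 + 18691 = -494809/5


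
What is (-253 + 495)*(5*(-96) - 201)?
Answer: -164802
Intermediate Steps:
(-253 + 495)*(5*(-96) - 201) = 242*(-480 - 201) = 242*(-681) = -164802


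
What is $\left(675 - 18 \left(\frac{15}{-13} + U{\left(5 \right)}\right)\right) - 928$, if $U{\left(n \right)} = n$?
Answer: $- \frac{4189}{13} \approx -322.23$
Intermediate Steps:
$\left(675 - 18 \left(\frac{15}{-13} + U{\left(5 \right)}\right)\right) - 928 = \left(675 - 18 \left(\frac{15}{-13} + 5\right)\right) - 928 = \left(675 - 18 \left(15 \left(- \frac{1}{13}\right) + 5\right)\right) - 928 = \left(675 - 18 \left(- \frac{15}{13} + 5\right)\right) - 928 = \left(675 - \frac{900}{13}\right) - 928 = \frac{7875}{13} - 928 = - \frac{4189}{13}$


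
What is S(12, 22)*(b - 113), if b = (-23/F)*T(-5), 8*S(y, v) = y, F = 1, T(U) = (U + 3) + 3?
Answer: -204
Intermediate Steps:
T(U) = 6 + U (T(U) = (3 + U) + 3 = 6 + U)
S(y, v) = y/8
b = -23 (b = (-23/1)*(6 - 5) = -23*1*1 = -23*1 = -23)
S(12, 22)*(b - 113) = ((1/8)*12)*(-23 - 113) = (3/2)*(-136) = -204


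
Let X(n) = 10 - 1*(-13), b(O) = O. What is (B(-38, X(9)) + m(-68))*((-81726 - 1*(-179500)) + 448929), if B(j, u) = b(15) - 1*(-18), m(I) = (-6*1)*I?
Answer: 241096023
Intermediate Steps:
m(I) = -6*I
X(n) = 23 (X(n) = 10 + 13 = 23)
B(j, u) = 33 (B(j, u) = 15 - 1*(-18) = 15 + 18 = 33)
(B(-38, X(9)) + m(-68))*((-81726 - 1*(-179500)) + 448929) = (33 - 6*(-68))*((-81726 - 1*(-179500)) + 448929) = (33 + 408)*((-81726 + 179500) + 448929) = 441*(97774 + 448929) = 441*546703 = 241096023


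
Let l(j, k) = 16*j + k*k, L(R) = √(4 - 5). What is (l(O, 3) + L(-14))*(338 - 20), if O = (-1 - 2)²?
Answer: 48654 + 318*I ≈ 48654.0 + 318.0*I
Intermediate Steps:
O = 9 (O = (-3)² = 9)
L(R) = I (L(R) = √(-1) = I)
l(j, k) = k² + 16*j (l(j, k) = 16*j + k² = k² + 16*j)
(l(O, 3) + L(-14))*(338 - 20) = ((3² + 16*9) + I)*(338 - 20) = ((9 + 144) + I)*318 = (153 + I)*318 = 48654 + 318*I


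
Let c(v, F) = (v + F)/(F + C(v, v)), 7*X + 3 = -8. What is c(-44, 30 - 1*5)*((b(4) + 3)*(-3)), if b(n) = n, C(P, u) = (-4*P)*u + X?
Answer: -2793/54044 ≈ -0.051680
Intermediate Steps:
X = -11/7 (X = -3/7 + (1/7)*(-8) = -3/7 - 8/7 = -11/7 ≈ -1.5714)
C(P, u) = -11/7 - 4*P*u (C(P, u) = (-4*P)*u - 11/7 = -4*P*u - 11/7 = -11/7 - 4*P*u)
c(v, F) = (F + v)/(-11/7 + F - 4*v**2) (c(v, F) = (v + F)/(F + (-11/7 - 4*v*v)) = (F + v)/(F + (-11/7 - 4*v**2)) = (F + v)/(-11/7 + F - 4*v**2))
c(-44, 30 - 1*5)*((b(4) + 3)*(-3)) = (7*(-(30 - 1*5) - 1*(-44))/(11 - 7*(30 - 1*5) + 28*(-44)**2))*((4 + 3)*(-3)) = (7*(-(30 - 5) + 44)/(11 - 7*(30 - 5) + 28*1936))*(7*(-3)) = (7*(-1*25 + 44)/(11 - 7*25 + 54208))*(-21) = (7*(-25 + 44)/(11 - 175 + 54208))*(-21) = (7*19/54044)*(-21) = (7*(1/54044)*19)*(-21) = (133/54044)*(-21) = -2793/54044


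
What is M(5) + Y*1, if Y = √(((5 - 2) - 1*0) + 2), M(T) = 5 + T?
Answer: 10 + √5 ≈ 12.236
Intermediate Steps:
Y = √5 (Y = √((3 + 0) + 2) = √(3 + 2) = √5 ≈ 2.2361)
M(5) + Y*1 = (5 + 5) + √5*1 = 10 + √5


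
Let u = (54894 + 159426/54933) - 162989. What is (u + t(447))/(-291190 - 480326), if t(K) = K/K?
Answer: 494814023/3531807369 ≈ 0.14010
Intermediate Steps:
t(K) = 1
u = -1979274403/18311 (u = (54894 + 159426*(1/54933)) - 162989 = (54894 + 53142/18311) - 162989 = 1005217176/18311 - 162989 = -1979274403/18311 ≈ -1.0809e+5)
(u + t(447))/(-291190 - 480326) = (-1979274403/18311 + 1)/(-291190 - 480326) = -1979256092/18311/(-771516) = -1979256092/18311*(-1/771516) = 494814023/3531807369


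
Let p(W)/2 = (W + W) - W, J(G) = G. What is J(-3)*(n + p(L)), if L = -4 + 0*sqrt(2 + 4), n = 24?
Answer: -48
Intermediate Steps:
L = -4 (L = -4 + 0*sqrt(6) = -4 + 0 = -4)
p(W) = 2*W (p(W) = 2*((W + W) - W) = 2*(2*W - W) = 2*W)
J(-3)*(n + p(L)) = -3*(24 + 2*(-4)) = -3*(24 - 8) = -3*16 = -48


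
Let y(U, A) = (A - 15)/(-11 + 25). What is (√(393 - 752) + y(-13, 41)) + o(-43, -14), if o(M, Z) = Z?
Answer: -85/7 + I*√359 ≈ -12.143 + 18.947*I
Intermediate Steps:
y(U, A) = -15/14 + A/14 (y(U, A) = (-15 + A)/14 = (-15 + A)*(1/14) = -15/14 + A/14)
(√(393 - 752) + y(-13, 41)) + o(-43, -14) = (√(393 - 752) + (-15/14 + (1/14)*41)) - 14 = (√(-359) + (-15/14 + 41/14)) - 14 = (I*√359 + 13/7) - 14 = (13/7 + I*√359) - 14 = -85/7 + I*√359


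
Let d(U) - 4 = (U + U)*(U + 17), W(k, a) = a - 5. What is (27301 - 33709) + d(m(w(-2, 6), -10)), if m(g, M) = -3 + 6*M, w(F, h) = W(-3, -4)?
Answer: -608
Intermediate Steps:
W(k, a) = -5 + a
w(F, h) = -9 (w(F, h) = -5 - 4 = -9)
d(U) = 4 + 2*U*(17 + U) (d(U) = 4 + (U + U)*(U + 17) = 4 + (2*U)*(17 + U) = 4 + 2*U*(17 + U))
(27301 - 33709) + d(m(w(-2, 6), -10)) = (27301 - 33709) + (4 + 2*(-3 + 6*(-10))**2 + 34*(-3 + 6*(-10))) = -6408 + (4 + 2*(-3 - 60)**2 + 34*(-3 - 60)) = -6408 + (4 + 2*(-63)**2 + 34*(-63)) = -6408 + (4 + 2*3969 - 2142) = -6408 + (4 + 7938 - 2142) = -6408 + 5800 = -608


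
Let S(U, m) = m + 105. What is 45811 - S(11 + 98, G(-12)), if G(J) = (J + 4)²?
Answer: 45642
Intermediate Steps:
G(J) = (4 + J)²
S(U, m) = 105 + m
45811 - S(11 + 98, G(-12)) = 45811 - (105 + (4 - 12)²) = 45811 - (105 + (-8)²) = 45811 - (105 + 64) = 45811 - 1*169 = 45811 - 169 = 45642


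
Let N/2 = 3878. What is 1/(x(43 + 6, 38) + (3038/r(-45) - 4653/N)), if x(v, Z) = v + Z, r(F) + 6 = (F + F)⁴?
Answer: 254435556732/21983263566007 ≈ 0.011574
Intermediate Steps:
N = 7756 (N = 2*3878 = 7756)
r(F) = -6 + 16*F⁴ (r(F) = -6 + (F + F)⁴ = -6 + (2*F)⁴ = -6 + 16*F⁴)
x(v, Z) = Z + v
1/(x(43 + 6, 38) + (3038/r(-45) - 4653/N)) = 1/((38 + (43 + 6)) + (3038/(-6 + 16*(-45)⁴) - 4653/7756)) = 1/((38 + 49) + (3038/(-6 + 16*4100625) - 4653*1/7756)) = 1/(87 + (3038/(-6 + 65610000) - 4653/7756)) = 1/(87 + (3038/65609994 - 4653/7756)) = 1/(87 + (3038*(1/65609994) - 4653/7756)) = 1/(87 + (1519/32804997 - 4653/7756)) = 1/(87 - 152629869677/254435556732) = 1/(21983263566007/254435556732) = 254435556732/21983263566007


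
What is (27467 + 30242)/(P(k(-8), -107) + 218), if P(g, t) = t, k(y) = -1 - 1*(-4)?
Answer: 57709/111 ≈ 519.90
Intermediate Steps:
k(y) = 3 (k(y) = -1 + 4 = 3)
(27467 + 30242)/(P(k(-8), -107) + 218) = (27467 + 30242)/(-107 + 218) = 57709/111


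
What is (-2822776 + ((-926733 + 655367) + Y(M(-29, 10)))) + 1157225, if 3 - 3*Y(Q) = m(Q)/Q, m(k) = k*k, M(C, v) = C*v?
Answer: -5810458/3 ≈ -1.9368e+6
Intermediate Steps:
m(k) = k**2
Y(Q) = 1 - Q/3 (Y(Q) = 1 - Q**2/(3*Q) = 1 - Q/3)
(-2822776 + ((-926733 + 655367) + Y(M(-29, 10)))) + 1157225 = (-2822776 + ((-926733 + 655367) + (1 - (-29)*10/3))) + 1157225 = (-2822776 + (-271366 + (1 - 1/3*(-290)))) + 1157225 = (-2822776 + (-271366 + (1 + 290/3))) + 1157225 = (-2822776 + (-271366 + 293/3)) + 1157225 = (-2822776 - 813805/3) + 1157225 = -9282133/3 + 1157225 = -5810458/3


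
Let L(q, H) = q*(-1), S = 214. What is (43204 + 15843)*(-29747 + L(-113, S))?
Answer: -1749798798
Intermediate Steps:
L(q, H) = -q
(43204 + 15843)*(-29747 + L(-113, S)) = (43204 + 15843)*(-29747 - 1*(-113)) = 59047*(-29747 + 113) = 59047*(-29634) = -1749798798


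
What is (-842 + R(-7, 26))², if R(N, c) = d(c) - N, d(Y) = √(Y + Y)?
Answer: 697277 - 3340*√13 ≈ 6.8523e+5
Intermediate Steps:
d(Y) = √2*√Y (d(Y) = √(2*Y) = √2*√Y)
R(N, c) = -N + √2*√c (R(N, c) = √2*√c - N = -N + √2*√c)
(-842 + R(-7, 26))² = (-842 + (-1*(-7) + √2*√26))² = (-842 + (7 + 2*√13))² = (-835 + 2*√13)²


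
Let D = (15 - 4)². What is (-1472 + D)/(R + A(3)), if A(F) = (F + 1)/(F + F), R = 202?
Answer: -4053/608 ≈ -6.6661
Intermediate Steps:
D = 121 (D = 11² = 121)
A(F) = (1 + F)/(2*F) (A(F) = (1 + F)/((2*F)) = (1 + F)*(1/(2*F)) = (1 + F)/(2*F))
(-1472 + D)/(R + A(3)) = (-1472 + 121)/(202 + (½)*(1 + 3)/3) = -1351/(202 + (½)*(⅓)*4) = -1351/(202 + ⅔) = -1351/(608/3) = (3/608)*(-1351) = -4053/608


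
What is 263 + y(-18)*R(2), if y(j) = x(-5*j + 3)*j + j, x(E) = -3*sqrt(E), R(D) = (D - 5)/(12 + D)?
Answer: 1868/7 - 81*sqrt(93)/7 ≈ 155.27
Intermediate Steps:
R(D) = (-5 + D)/(12 + D)
y(j) = j - 3*j*sqrt(3 - 5*j) (y(j) = (-3*sqrt(-5*j + 3))*j + j = (-3*sqrt(3 - 5*j))*j + j = -3*j*sqrt(3 - 5*j) + j = j - 3*j*sqrt(3 - 5*j))
263 + y(-18)*R(2) = 263 + (-18*(1 - 3*sqrt(3 - 5*(-18))))*((-5 + 2)/(12 + 2)) = 263 + (-18*(1 - 3*sqrt(3 + 90)))*(-3/14) = 263 + (-18*(1 - 3*sqrt(93)))*((1/14)*(-3)) = 263 + (-18 + 54*sqrt(93))*(-3/14) = 263 + (27/7 - 81*sqrt(93)/7) = 1868/7 - 81*sqrt(93)/7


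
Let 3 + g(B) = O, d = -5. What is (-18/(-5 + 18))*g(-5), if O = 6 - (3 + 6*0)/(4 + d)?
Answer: -108/13 ≈ -8.3077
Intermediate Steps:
O = 9 (O = 6 - (3 + 6*0)/(4 - 5) = 6 - (3 + 0)/(-1) = 6 - 3*(-1) = 6 - 1*(-3) = 6 + 3 = 9)
g(B) = 6 (g(B) = -3 + 9 = 6)
(-18/(-5 + 18))*g(-5) = (-18/(-5 + 18))*6 = (-18/13)*6 = ((1/13)*(-18))*6 = -18/13*6 = -108/13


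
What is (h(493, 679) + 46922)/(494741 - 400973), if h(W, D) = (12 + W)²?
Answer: 100649/31256 ≈ 3.2201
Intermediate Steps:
(h(493, 679) + 46922)/(494741 - 400973) = ((12 + 493)² + 46922)/(494741 - 400973) = (505² + 46922)/93768 = (255025 + 46922)*(1/93768) = 301947*(1/93768) = 100649/31256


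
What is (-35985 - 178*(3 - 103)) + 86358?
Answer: 68173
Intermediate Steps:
(-35985 - 178*(3 - 103)) + 86358 = (-35985 - 178*(-100)) + 86358 = (-35985 + 17800) + 86358 = -18185 + 86358 = 68173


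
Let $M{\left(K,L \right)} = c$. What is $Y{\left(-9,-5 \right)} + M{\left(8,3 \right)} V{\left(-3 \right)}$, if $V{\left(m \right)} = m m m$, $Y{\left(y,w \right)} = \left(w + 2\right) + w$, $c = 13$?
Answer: $-359$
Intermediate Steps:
$M{\left(K,L \right)} = 13$
$Y{\left(y,w \right)} = 2 + 2 w$ ($Y{\left(y,w \right)} = \left(2 + w\right) + w = 2 + 2 w$)
$V{\left(m \right)} = m^{3}$ ($V{\left(m \right)} = m^{2} m = m^{3}$)
$Y{\left(-9,-5 \right)} + M{\left(8,3 \right)} V{\left(-3 \right)} = \left(2 + 2 \left(-5\right)\right) + 13 \left(-3\right)^{3} = \left(2 - 10\right) + 13 \left(-27\right) = -8 - 351 = -359$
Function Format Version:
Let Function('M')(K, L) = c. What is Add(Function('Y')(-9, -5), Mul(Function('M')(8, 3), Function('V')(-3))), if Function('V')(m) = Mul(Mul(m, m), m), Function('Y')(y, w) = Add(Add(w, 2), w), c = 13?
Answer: -359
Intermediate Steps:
Function('M')(K, L) = 13
Function('Y')(y, w) = Add(2, Mul(2, w)) (Function('Y')(y, w) = Add(Add(2, w), w) = Add(2, Mul(2, w)))
Function('V')(m) = Pow(m, 3) (Function('V')(m) = Mul(Pow(m, 2), m) = Pow(m, 3))
Add(Function('Y')(-9, -5), Mul(Function('M')(8, 3), Function('V')(-3))) = Add(Add(2, Mul(2, -5)), Mul(13, Pow(-3, 3))) = Add(Add(2, -10), Mul(13, -27)) = Add(-8, -351) = -359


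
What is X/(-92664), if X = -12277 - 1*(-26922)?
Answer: -14645/92664 ≈ -0.15804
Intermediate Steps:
X = 14645 (X = -12277 + 26922 = 14645)
X/(-92664) = 14645/(-92664) = 14645*(-1/92664) = -14645/92664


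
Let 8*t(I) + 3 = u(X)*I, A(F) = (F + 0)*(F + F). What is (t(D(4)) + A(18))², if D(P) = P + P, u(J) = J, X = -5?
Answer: 26429881/64 ≈ 4.1297e+5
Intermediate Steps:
D(P) = 2*P
A(F) = 2*F² (A(F) = F*(2*F) = 2*F²)
t(I) = -3/8 - 5*I/8 (t(I) = -3/8 + (-5*I)/8 = -3/8 - 5*I/8)
(t(D(4)) + A(18))² = ((-3/8 - 5*4/4) + 2*18²)² = ((-3/8 - 5/8*8) + 2*324)² = ((-3/8 - 5) + 648)² = (-43/8 + 648)² = (5141/8)² = 26429881/64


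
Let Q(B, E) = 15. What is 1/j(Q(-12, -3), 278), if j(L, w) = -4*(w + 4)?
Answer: -1/1128 ≈ -0.00088653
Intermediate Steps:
j(L, w) = -16 - 4*w (j(L, w) = -4*(4 + w) = -16 - 4*w)
1/j(Q(-12, -3), 278) = 1/(-16 - 4*278) = 1/(-16 - 1112) = 1/(-1128) = -1/1128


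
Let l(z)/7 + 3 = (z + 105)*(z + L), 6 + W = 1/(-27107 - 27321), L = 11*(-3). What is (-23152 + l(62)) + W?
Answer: 583577015/54428 ≈ 10722.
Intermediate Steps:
L = -33
W = -326569/54428 (W = -6 + 1/(-27107 - 27321) = -6 + 1/(-54428) = -6 - 1/54428 = -326569/54428 ≈ -6.0000)
l(z) = -21 + 7*(-33 + z)*(105 + z) (l(z) = -21 + 7*((z + 105)*(z - 33)) = -21 + 7*((105 + z)*(-33 + z)) = -21 + 7*((-33 + z)*(105 + z)) = -21 + 7*(-33 + z)*(105 + z))
(-23152 + l(62)) + W = (-23152 + (-24276 + 7*62**2 + 504*62)) - 326569/54428 = (-23152 + (-24276 + 7*3844 + 31248)) - 326569/54428 = (-23152 + (-24276 + 26908 + 31248)) - 326569/54428 = (-23152 + 33880) - 326569/54428 = 10728 - 326569/54428 = 583577015/54428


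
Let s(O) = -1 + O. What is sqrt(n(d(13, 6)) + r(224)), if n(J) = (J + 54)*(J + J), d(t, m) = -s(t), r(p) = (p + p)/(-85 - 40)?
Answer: 4*I*sqrt(39515)/25 ≈ 31.805*I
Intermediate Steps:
r(p) = -2*p/125 (r(p) = (2*p)/(-125) = (2*p)*(-1/125) = -2*p/125)
d(t, m) = 1 - t (d(t, m) = -(-1 + t) = 1 - t)
n(J) = 2*J*(54 + J) (n(J) = (54 + J)*(2*J) = 2*J*(54 + J))
sqrt(n(d(13, 6)) + r(224)) = sqrt(2*(1 - 1*13)*(54 + (1 - 1*13)) - 2/125*224) = sqrt(2*(1 - 13)*(54 + (1 - 13)) - 448/125) = sqrt(2*(-12)*(54 - 12) - 448/125) = sqrt(2*(-12)*42 - 448/125) = sqrt(-1008 - 448/125) = sqrt(-126448/125) = 4*I*sqrt(39515)/25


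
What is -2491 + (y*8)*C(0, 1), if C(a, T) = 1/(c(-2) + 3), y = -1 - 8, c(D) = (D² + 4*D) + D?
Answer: -2467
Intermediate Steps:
c(D) = D² + 5*D
y = -9
C(a, T) = -⅓ (C(a, T) = 1/(-2*(5 - 2) + 3) = 1/(-2*3 + 3) = 1/(-6 + 3) = 1/(-3) = -⅓)
-2491 + (y*8)*C(0, 1) = -2491 - 9*8*(-⅓) = -2491 - 72*(-⅓) = -2491 + 24 = -2467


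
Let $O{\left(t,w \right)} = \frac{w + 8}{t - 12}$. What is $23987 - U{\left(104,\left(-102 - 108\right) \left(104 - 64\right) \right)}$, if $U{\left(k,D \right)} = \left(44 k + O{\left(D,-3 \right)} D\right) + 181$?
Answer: $\frac{13476730}{701} \approx 19225.0$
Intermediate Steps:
$O{\left(t,w \right)} = \frac{8 + w}{-12 + t}$
$U{\left(k,D \right)} = 181 + 44 k + \frac{5 D}{-12 + D}$ ($U{\left(k,D \right)} = \left(44 k + \frac{8 - 3}{-12 + D} D\right) + 181 = \left(44 k + \frac{1}{-12 + D} 5 D\right) + 181 = \left(44 k + \frac{5}{-12 + D} D\right) + 181 = \left(44 k + \frac{5 D}{-12 + D}\right) + 181 = 181 + 44 k + \frac{5 D}{-12 + D}$)
$23987 - U{\left(104,\left(-102 - 108\right) \left(104 - 64\right) \right)} = 23987 - \frac{5 \left(-102 - 108\right) \left(104 - 64\right) + \left(-12 + \left(-102 - 108\right) \left(104 - 64\right)\right) \left(181 + 44 \cdot 104\right)}{-12 + \left(-102 - 108\right) \left(104 - 64\right)} = 23987 - \frac{5 \left(\left(-210\right) 40\right) + \left(-12 - 8400\right) \left(181 + 4576\right)}{-12 - 8400} = 23987 - \frac{5 \left(-8400\right) + \left(-12 - 8400\right) 4757}{-12 - 8400} = 23987 - \frac{-42000 - 40015884}{-8412} = 23987 - - \frac{-42000 - 40015884}{8412} = 23987 - \left(- \frac{1}{8412}\right) \left(-40057884\right) = 23987 - \frac{3338157}{701} = \frac{13476730}{701}$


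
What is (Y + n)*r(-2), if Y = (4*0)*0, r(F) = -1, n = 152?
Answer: -152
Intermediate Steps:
Y = 0 (Y = 0*0 = 0)
(Y + n)*r(-2) = (0 + 152)*(-1) = 152*(-1) = -152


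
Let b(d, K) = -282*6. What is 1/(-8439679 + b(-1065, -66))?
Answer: -1/8441371 ≈ -1.1846e-7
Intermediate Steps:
b(d, K) = -1692
1/(-8439679 + b(-1065, -66)) = 1/(-8439679 - 1692) = 1/(-8441371) = -1/8441371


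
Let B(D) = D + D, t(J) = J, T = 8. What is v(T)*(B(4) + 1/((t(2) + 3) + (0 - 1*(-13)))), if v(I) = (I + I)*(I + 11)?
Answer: 22040/9 ≈ 2448.9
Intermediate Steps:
v(I) = 2*I*(11 + I) (v(I) = (2*I)*(11 + I) = 2*I*(11 + I))
B(D) = 2*D
v(T)*(B(4) + 1/((t(2) + 3) + (0 - 1*(-13)))) = (2*8*(11 + 8))*(2*4 + 1/((2 + 3) + (0 - 1*(-13)))) = (2*8*19)*(8 + 1/(5 + (0 + 13))) = 304*(8 + 1/(5 + 13)) = 304*(8 + 1/18) = 304*(145/18) = 22040/9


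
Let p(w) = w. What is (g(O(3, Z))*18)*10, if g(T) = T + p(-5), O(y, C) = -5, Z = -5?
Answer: -1800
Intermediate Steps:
g(T) = -5 + T (g(T) = T - 5 = -5 + T)
(g(O(3, Z))*18)*10 = ((-5 - 5)*18)*10 = -10*18*10 = -180*10 = -1800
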